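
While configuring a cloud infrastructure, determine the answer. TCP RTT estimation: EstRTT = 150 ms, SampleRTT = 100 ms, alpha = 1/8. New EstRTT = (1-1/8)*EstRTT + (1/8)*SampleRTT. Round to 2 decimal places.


Given: EstRTT = 150 ms, SampleRTT = 100 ms, alpha = 1/8
New EstRTT = (1 - alpha) * EstRTT + alpha * SampleRTT
(7/8) * 150 = 131.25
(1/8) * 100 = 12.5
New EstRTT = 131.25 + 12.5 = 143.75 ms -> 143.75 ms (2 dp)

143.75


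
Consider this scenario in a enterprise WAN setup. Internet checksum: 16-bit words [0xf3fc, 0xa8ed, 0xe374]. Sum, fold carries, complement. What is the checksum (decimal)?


Given words: [0xf3fc, 0xa8ed, 0xe374]
Step 1: Sum all words
Raw sum = 62460 + 43245 + 58228 = 163933
Step 2: Fold carry: (32861 + 2) = 32863
One's complement = ~32863 & 0xFFFF = 32672

32672


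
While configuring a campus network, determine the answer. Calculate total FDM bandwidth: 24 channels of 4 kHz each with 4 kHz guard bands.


Given: 24 channels, 4 kHz each, guard = 4 kHz
Channel bandwidth = 24 * 4 = 96 kHz
Guard bands = 23 gaps * 4 kHz = 92 kHz
Total = 96 + 92 = 188 kHz

188


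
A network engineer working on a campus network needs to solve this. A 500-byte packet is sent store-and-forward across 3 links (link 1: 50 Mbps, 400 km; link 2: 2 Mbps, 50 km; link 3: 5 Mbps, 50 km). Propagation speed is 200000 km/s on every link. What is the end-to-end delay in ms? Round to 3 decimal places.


Packet = 500 bytes = 4000 bits. Store-and-forward: sum (t_trans + t_prop) per link.
Link 1: t_trans = 4000/(50*10^6) s = 0.0800 ms; t_prop = 400/200000 s = 2.0000 ms; subtotal = 2.0800 ms
Link 2: t_trans = 4000/(2*10^6) s = 2.0000 ms; t_prop = 50/200000 s = 0.2500 ms; subtotal = 2.2500 ms
Link 3: t_trans = 4000/(5*10^6) s = 0.8000 ms; t_prop = 50/200000 s = 0.2500 ms; subtotal = 1.0500 ms
End-to-end = 2.0800 + 2.2500 + 1.0500 = 5.3800 ms -> 5.380 ms (3 dp)

5.380


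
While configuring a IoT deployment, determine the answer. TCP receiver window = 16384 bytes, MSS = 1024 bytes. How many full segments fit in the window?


Given: RWND = 16384 bytes, MSS = 1024 bytes
Full segments = floor(RWND / MSS)
Full segments = floor(16384 / 1024)
Full segments = floor(16.0) = 16

16


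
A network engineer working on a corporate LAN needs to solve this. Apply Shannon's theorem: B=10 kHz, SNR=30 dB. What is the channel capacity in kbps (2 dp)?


Given: B = 10 kHz, SNR = 30 dB
SNR linear = 10^(30/10) = 1000
1 + SNR = 1001
log2(1001) = 9.9672262588
C = 10 * 1000 * 9.9672262588 = 99672.2626 bps
C = 99.672263 kbps -> 99.67 kbps (2 dp)

99.67


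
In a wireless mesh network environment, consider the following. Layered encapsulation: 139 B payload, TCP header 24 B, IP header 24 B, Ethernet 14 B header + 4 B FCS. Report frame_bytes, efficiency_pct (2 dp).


TCP segment = 139 + 24 = 163 B
IP packet = 163 + 24 = 187 B
Ethernet frame = 187 + 14 + 4 = 205 B
Efficiency = app / frame = 139 / 205 = 0.678049 = 67.8049% -> 67.80% (2 dp)

205, 67.80


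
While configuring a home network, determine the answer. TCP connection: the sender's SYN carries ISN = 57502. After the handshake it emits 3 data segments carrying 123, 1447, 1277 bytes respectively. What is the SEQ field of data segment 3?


The SYN occupies sequence number ISN = 57502, so the first data byte is ISN + 1 = 57503.
SEQ of data segment i = (ISN + 1) + sum of payload sizes of segments 1..i-1.
Segment 1: SEQ = 57503, payload = 123 bytes
Segment 2: SEQ = 57626, payload = 1447 bytes
Segment 3: SEQ = 59073, payload = 1277 bytes
SEQ of segment 3 = 57503 + 123 + 1447 = 59073

59073


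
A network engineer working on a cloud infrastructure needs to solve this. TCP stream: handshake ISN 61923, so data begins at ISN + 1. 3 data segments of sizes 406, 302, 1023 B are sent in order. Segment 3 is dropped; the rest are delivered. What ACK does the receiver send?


SYN uses sequence number 61923; first data byte = ISN + 1 = 61924.
Segment 1: SEQ = 61924, len = 406 B, covers [61924, 62329]
Segment 2: SEQ = 62330, len = 302 B, covers [62330, 62631]
Segment 3: SEQ = 62632, len = 1023 B, covers [62632, 63654] [LOST]
In-order data received: bytes [61924, 62631] (segments 1..2).
Segment 3 missing -> gap begins at byte 62632.
Cumulative ACK = next expected in-order byte = 61924 + 406 + 302 = 62632

62632


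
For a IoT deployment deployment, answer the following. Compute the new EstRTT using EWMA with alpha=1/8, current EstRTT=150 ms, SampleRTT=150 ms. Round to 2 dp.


Given: EstRTT = 150 ms, SampleRTT = 150 ms, alpha = 1/8
New EstRTT = (1 - alpha) * EstRTT + alpha * SampleRTT
(7/8) * 150 = 131.25
(1/8) * 150 = 18.75
New EstRTT = 131.25 + 18.75 = 150 ms -> 150.00 ms (2 dp)

150.00


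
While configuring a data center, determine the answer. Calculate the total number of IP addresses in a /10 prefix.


Given: CIDR prefix /10
Host bits = 32 - 10 = 22
Total addresses = 2^22 = 4194304

4194304


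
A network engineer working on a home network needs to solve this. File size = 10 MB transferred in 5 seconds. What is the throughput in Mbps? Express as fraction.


Given: file = 10 MB, time = 5 s
File in Mb = 10 * 8 = 80 Mb
Throughput = 80 / 5 Mbps
Throughput = 16 Mbps

16


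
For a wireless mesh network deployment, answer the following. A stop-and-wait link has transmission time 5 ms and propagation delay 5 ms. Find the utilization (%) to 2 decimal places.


Given: Ttrans = 5 ms, Tprop = 5 ms
RTT = 2 * Tprop = 2 * 5 = 10 ms
U = Ttrans / (Ttrans + RTT)
U = 5 / (5 + 10)
U = 5 / 15 = 0.333333
U% = 33.33%

33.33


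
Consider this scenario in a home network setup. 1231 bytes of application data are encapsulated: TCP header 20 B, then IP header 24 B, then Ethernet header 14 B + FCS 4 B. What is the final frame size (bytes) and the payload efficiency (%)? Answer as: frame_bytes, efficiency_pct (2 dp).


TCP segment = 1231 + 20 = 1251 B
IP packet = 1251 + 24 = 1275 B
Ethernet frame = 1275 + 14 + 4 = 1293 B
Efficiency = app / frame = 1231 / 1293 = 0.952049 = 95.2049% -> 95.20% (2 dp)

1293, 95.20


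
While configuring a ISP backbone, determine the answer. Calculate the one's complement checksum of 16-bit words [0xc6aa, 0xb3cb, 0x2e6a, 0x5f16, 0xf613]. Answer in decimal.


Given words: [0xc6aa, 0xb3cb, 0x2e6a, 0x5f16, 0xf613]
Step 1: Sum all words
Raw sum = 50858 + 46027 + 11882 + 24342 + 62995 = 196104
Step 2: Fold carry: (65032 + 2) = 65034
One's complement = ~65034 & 0xFFFF = 501

501


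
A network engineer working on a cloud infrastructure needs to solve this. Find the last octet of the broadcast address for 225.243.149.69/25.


Given: IP = 225.243.149.69, prefix = /25
Host bits = 32 - 25 = 7
Network last octet = 69 AND mask = 0
Host part size = 2^7 - 1 = 127
Broadcast last octet = 0 OR 127 = 127

127


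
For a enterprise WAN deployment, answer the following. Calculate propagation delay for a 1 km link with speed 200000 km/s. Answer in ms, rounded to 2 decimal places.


Given: distance = 1 km, speed = 200000 km/s
Delay = distance / speed = 1 / 200000 seconds
Delay in ms = 1 * 1000 / 200000
Delay = 0.0050 ms
Rounded to 2 dp = 0.01 ms

0.01


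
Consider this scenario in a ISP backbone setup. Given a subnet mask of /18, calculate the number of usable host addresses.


Given: subnet mask /18
Host bits = 32 - 18 = 14
Total addresses = 2^14 = 16384
Usable hosts = 16384 - 2 (network + broadcast) = 16382

16382


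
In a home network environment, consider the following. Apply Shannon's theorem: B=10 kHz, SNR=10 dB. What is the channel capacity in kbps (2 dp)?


Given: B = 10 kHz, SNR = 10 dB
SNR linear = 10^(10/10) = 10
1 + SNR = 11
log2(11) = 3.4594316186
C = 10 * 1000 * 3.4594316186 = 34594.3162 bps
C = 34.594316 kbps -> 34.59 kbps (2 dp)

34.59


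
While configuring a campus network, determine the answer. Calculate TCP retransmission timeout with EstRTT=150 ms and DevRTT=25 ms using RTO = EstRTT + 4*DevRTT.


Given: EstRTT = 150 ms, DevRTT = 25 ms
Timeout = EstRTT + 4 * DevRTT
4 * DevRTT = 4 * 25 = 100
Timeout = 150 + 100 = 250 ms

250


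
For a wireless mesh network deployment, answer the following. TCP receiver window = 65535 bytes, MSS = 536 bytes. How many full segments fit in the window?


Given: RWND = 65535 bytes, MSS = 536 bytes
Full segments = floor(RWND / MSS)
Full segments = floor(65535 / 536)
Full segments = floor(122.2668) = 122

122


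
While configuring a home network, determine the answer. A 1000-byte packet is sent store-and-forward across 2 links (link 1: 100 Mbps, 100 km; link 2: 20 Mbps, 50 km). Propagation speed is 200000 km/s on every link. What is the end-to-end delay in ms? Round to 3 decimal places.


Packet = 1000 bytes = 8000 bits. Store-and-forward: sum (t_trans + t_prop) per link.
Link 1: t_trans = 8000/(100*10^6) s = 0.0800 ms; t_prop = 100/200000 s = 0.5000 ms; subtotal = 0.5800 ms
Link 2: t_trans = 8000/(20*10^6) s = 0.4000 ms; t_prop = 50/200000 s = 0.2500 ms; subtotal = 0.6500 ms
End-to-end = 0.5800 + 0.6500 = 1.2300 ms -> 1.230 ms (3 dp)

1.230


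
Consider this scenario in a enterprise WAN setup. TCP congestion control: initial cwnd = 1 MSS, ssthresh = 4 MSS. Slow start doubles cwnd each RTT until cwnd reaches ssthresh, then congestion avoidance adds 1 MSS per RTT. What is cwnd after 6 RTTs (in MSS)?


RTT 0: cwnd = 1 MSS (initial)
RTT 1: cwnd = 2 MSS (slow start, doubled)
RTT 2: cwnd = 4 MSS (slow start, doubled)
RTT 3: cwnd = 5 MSS (congestion avoidance, +1)
RTT 4: cwnd = 6 MSS (congestion avoidance, +1)
RTT 5: cwnd = 7 MSS (congestion avoidance, +1)
RTT 6: cwnd = 8 MSS (congestion avoidance, +1)

8


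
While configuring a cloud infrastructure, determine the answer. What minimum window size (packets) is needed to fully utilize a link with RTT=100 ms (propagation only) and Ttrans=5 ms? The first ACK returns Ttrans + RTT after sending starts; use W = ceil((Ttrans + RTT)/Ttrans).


Given: Ttrans = 5 ms, RTT = 100 ms (= 2 * Tprop, Tprop = 50 ms)
Time until first ACK returns = Ttrans + RTT = 5 + 100 = 105 ms
Need W * Ttrans >= Ttrans + RTT  ->  W >= (Ttrans + RTT) / Ttrans
(Ttrans + RTT) / Ttrans = 105 / 5 = 21
W_min = ceil(21) = 21

21


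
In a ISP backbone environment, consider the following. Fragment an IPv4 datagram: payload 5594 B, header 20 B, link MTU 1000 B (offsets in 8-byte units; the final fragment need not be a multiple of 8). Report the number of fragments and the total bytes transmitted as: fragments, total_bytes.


Max data per non-final fragment = floor((MTU - header)/8)*8 = floor((1000 - 20)/8)*8 = floor(980/8)*8 = 976 B
Final fragment needs no 8-byte alignment: it can carry up to MTU - header = 980 B
Non-final fragments needed = ceil((payload - 980) / 976) = ceil(4614/976) = ceil(4.7275) = 5
Number of fragments = 5 + 1 = 6
Fragment sizes (data): 5 * 976 B + 714 B (last, 714 <= 980 OK)
Total bytes sent = payload + n_frags * header = 5594 + 6*20 = 5594 + 120 = 5714 B

6, 5714


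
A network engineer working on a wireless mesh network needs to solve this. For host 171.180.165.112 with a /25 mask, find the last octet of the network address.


Given: IP = 171.180.165.112, prefix = /25
Subnet mask = 255.255.255.128
Last octet of IP: 112
Last octet of mask: 128
Network last octet = 112 AND 128 = 0

0


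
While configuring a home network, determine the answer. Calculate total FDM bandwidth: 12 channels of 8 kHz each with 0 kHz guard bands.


Given: 12 channels, 8 kHz each, guard = 0 kHz
Channel bandwidth = 12 * 8 = 96 kHz
Guard bands = 11 gaps * 0 kHz = 0 kHz
Total = 96 + 0 = 96 kHz

96


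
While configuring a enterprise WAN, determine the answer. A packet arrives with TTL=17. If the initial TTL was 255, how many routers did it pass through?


Given: initial TTL = 255, received TTL = 17
Hops = initial TTL - received TTL
Hops = 255 - 17 = 238

238


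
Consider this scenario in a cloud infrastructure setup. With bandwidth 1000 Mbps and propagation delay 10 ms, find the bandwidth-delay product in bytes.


Given: bandwidth = 1000 Mbps, delay = 10 ms
BDP in bits = 1000 * 10^6 * 10 / 1000
BDP in bits = 10000000
BDP in bytes = 10000000 / 8 = 1250000

1250000


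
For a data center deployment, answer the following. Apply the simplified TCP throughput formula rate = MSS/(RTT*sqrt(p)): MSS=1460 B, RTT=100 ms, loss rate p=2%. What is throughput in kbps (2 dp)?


Given: MSS = 1460 bytes, RTT = 100 ms, loss = 2%
RTT in seconds = 100 / 1000 = 0.1
Loss rate = 2% = 0.02
sqrt(loss) = sqrt(0.02) = 0.141421356237
Throughput (bytes/s) = 1460 / (0.1 * 0.141421356237) = 103237.5901
Throughput (kbps) = 103237.5901 * 8 / 1000 = 825.900720 -> 825.90 kbps (2 dp)

825.90


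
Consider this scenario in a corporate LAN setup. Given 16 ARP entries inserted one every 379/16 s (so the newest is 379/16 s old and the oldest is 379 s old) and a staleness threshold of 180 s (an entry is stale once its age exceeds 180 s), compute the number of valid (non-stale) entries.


Ages are k * 379/16 s for k = 1..16 (spacing = 23.6875 s).
Entry k is valid iff k * 379/16 <= 180 iff k <= 16 * 180 / 379 = 7.5989
n_valid = floor(7.5989) = 7
(n_stale = 16 - 7 = 9)

7


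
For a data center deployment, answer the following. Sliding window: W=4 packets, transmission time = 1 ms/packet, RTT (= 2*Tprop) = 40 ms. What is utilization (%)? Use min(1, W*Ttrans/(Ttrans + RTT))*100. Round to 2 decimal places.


Given: W = 4, Ttrans = 1 ms, RTT = 40 ms (= 2 * Tprop, Tprop = 20 ms)
Cycle time = Ttrans + RTT = 1 + 40 = 41 ms (first packet sent until its ACK returns)
W * Ttrans = 4 * 1 = 4 ms of sending per cycle
W * Ttrans / (Ttrans + RTT) = 4 / 41 = 0.097561
U = min(1, 0.097561) = 0.097561
U% = 9.76%

9.76


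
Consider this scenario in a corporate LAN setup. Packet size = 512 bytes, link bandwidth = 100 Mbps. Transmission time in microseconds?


Given: packet = 512 bytes, bandwidth = 100 Mbps
Packet in bits = 512 * 8 = 4096 bits
Bandwidth = 100 * 10^6 = 100000000 bps
Time = 4096 / 100000000 seconds
Time in us = 4096 * 10^6 / 100000000 = 40.96

40.96


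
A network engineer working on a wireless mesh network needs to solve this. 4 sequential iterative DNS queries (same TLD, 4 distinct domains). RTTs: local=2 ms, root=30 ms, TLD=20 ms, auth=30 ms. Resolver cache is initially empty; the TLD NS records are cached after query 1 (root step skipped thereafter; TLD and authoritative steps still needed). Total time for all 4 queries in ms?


Lookup 1 (cold cache): local + root + TLD + auth = 2 + 30 + 20 + 30 = 82 ms
Lookups 2..4 (TLD NS cached -> skip root; new domain -> still ask TLD and auth): local + TLD + auth = 2 + 20 + 30 = 52 ms each
Remaining 3 lookups: 3 * 52 = 156 ms
Total = 82 + 156 = 238 ms

238


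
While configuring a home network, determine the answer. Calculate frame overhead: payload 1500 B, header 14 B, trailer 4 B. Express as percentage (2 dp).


Given: payload = 1500 B, header = 14 B, trailer = 4 B
Overhead bytes = header + trailer = 14 + 4 = 18
Total frame = payload + overhead = 1500 + 18 = 1518
Overhead % = 18 / 1518 * 100 = 1.1858% -> 1.19% (2 dp)

1.19


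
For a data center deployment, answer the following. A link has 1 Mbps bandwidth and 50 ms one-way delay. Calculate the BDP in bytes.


Given: bandwidth = 1 Mbps, delay = 50 ms
BDP in bits = 1 * 10^6 * 50 / 1000
BDP in bits = 50000
BDP in bytes = 50000 / 8 = 6250

6250


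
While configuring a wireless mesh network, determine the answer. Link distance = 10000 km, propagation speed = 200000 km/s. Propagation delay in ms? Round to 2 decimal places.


Given: distance = 10000 km, speed = 200000 km/s
Delay = distance / speed = 10000 / 200000 seconds
Delay in ms = 10000 * 1000 / 200000
Delay = 50.0000 ms
Rounded to 2 dp = 50.00 ms

50.00


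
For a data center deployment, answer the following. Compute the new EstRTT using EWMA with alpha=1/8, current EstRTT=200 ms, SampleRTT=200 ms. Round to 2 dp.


Given: EstRTT = 200 ms, SampleRTT = 200 ms, alpha = 1/8
New EstRTT = (1 - alpha) * EstRTT + alpha * SampleRTT
(7/8) * 200 = 175
(1/8) * 200 = 25
New EstRTT = 175 + 25 = 200 ms -> 200.00 ms (2 dp)

200.00


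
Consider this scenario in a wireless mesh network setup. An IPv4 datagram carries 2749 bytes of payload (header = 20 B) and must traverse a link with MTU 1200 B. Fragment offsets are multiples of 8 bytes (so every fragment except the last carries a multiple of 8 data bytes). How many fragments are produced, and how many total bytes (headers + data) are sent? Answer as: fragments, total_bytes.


Max data per non-final fragment = floor((MTU - header)/8)*8 = floor((1200 - 20)/8)*8 = floor(1180/8)*8 = 1176 B
Final fragment needs no 8-byte alignment: it can carry up to MTU - header = 1180 B
Non-final fragments needed = ceil((payload - 1180) / 1176) = ceil(1569/1176) = ceil(1.3342) = 2
Number of fragments = 2 + 1 = 3
Fragment sizes (data): 2 * 1176 B + 397 B (last, 397 <= 1180 OK)
Total bytes sent = payload + n_frags * header = 2749 + 3*20 = 2749 + 60 = 2809 B

3, 2809


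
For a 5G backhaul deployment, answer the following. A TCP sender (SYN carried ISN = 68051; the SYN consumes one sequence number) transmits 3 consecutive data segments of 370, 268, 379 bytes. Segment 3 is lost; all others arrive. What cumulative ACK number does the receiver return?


SYN uses sequence number 68051; first data byte = ISN + 1 = 68052.
Segment 1: SEQ = 68052, len = 370 B, covers [68052, 68421]
Segment 2: SEQ = 68422, len = 268 B, covers [68422, 68689]
Segment 3: SEQ = 68690, len = 379 B, covers [68690, 69068] [LOST]
In-order data received: bytes [68052, 68689] (segments 1..2).
Segment 3 missing -> gap begins at byte 68690.
Cumulative ACK = next expected in-order byte = 68052 + 370 + 268 = 68690

68690


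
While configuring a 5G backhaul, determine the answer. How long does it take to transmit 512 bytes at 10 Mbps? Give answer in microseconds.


Given: packet = 512 bytes, bandwidth = 10 Mbps
Packet in bits = 512 * 8 = 4096 bits
Bandwidth = 10 * 10^6 = 10000000 bps
Time = 4096 / 10000000 seconds
Time in us = 4096 * 10^6 / 10000000 = 409.6

409.6


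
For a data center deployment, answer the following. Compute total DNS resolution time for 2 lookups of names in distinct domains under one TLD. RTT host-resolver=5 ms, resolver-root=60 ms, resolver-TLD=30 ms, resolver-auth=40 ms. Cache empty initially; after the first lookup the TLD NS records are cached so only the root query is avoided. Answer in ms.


Lookup 1 (cold cache): local + root + TLD + auth = 5 + 60 + 30 + 40 = 135 ms
Lookups 2..2 (TLD NS cached -> skip root; new domain -> still ask TLD and auth): local + TLD + auth = 5 + 30 + 40 = 75 ms each
Remaining 1 lookups: 1 * 75 = 75 ms
Total = 135 + 75 = 210 ms

210


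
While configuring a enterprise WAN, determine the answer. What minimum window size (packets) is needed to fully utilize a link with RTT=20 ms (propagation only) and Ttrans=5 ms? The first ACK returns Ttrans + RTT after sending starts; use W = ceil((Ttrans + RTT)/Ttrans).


Given: Ttrans = 5 ms, RTT = 20 ms (= 2 * Tprop, Tprop = 10 ms)
Time until first ACK returns = Ttrans + RTT = 5 + 20 = 25 ms
Need W * Ttrans >= Ttrans + RTT  ->  W >= (Ttrans + RTT) / Ttrans
(Ttrans + RTT) / Ttrans = 25 / 5 = 5
W_min = ceil(5) = 5

5


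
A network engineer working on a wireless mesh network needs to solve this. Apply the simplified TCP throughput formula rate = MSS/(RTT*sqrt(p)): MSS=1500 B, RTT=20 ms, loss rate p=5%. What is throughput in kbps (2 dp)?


Given: MSS = 1500 bytes, RTT = 20 ms, loss = 5%
RTT in seconds = 20 / 1000 = 0.02
Loss rate = 5% = 0.05
sqrt(loss) = sqrt(0.05) = 0.223606797750
Throughput (bytes/s) = 1500 / (0.02 * 0.223606797750) = 335410.1966
Throughput (kbps) = 335410.1966 * 8 / 1000 = 2683.281573 -> 2683.28 kbps (2 dp)

2683.28


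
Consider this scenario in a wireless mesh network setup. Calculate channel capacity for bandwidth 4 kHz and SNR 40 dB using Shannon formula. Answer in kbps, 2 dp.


Given: B = 4 kHz, SNR = 40 dB
SNR linear = 10^(40/10) = 10000
1 + SNR = 10001
log2(10001) = 13.2878566418
C = 4 * 1000 * 13.2878566418 = 53151.4266 bps
C = 53.151427 kbps -> 53.15 kbps (2 dp)

53.15


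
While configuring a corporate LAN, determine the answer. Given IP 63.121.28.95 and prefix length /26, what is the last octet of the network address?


Given: IP = 63.121.28.95, prefix = /26
Subnet mask = 255.255.255.192
Last octet of IP: 95
Last octet of mask: 192
Network last octet = 95 AND 192 = 64

64


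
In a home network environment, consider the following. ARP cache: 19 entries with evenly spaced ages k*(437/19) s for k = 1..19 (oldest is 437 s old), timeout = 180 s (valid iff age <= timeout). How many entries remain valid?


Ages are k * 437/19 s for k = 1..19 (spacing = 23.0000 s).
Entry k is valid iff k * 437/19 <= 180 iff k <= 19 * 180 / 437 = 7.8261
n_valid = floor(7.8261) = 7
(n_stale = 19 - 7 = 12)

7


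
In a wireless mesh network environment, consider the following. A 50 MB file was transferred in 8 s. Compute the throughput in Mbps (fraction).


Given: file = 50 MB, time = 8 s
File in Mb = 50 * 8 = 400 Mb
Throughput = 400 / 8 Mbps
Throughput = 50 Mbps

50


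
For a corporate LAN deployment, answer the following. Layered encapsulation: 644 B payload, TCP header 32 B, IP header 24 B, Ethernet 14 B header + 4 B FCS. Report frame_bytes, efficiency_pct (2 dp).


TCP segment = 644 + 32 = 676 B
IP packet = 676 + 24 = 700 B
Ethernet frame = 700 + 14 + 4 = 718 B
Efficiency = app / frame = 644 / 718 = 0.896936 = 89.6936% -> 89.69% (2 dp)

718, 89.69


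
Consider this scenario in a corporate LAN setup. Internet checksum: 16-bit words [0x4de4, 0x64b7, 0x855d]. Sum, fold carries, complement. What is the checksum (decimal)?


Given words: [0x4de4, 0x64b7, 0x855d]
Step 1: Sum all words
Raw sum = 19940 + 25783 + 34141 = 79864
Step 2: Fold carry: (14328 + 1) = 14329
One's complement = ~14329 & 0xFFFF = 51206

51206


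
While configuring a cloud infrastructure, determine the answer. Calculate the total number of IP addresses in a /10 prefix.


Given: CIDR prefix /10
Host bits = 32 - 10 = 22
Total addresses = 2^22 = 4194304

4194304


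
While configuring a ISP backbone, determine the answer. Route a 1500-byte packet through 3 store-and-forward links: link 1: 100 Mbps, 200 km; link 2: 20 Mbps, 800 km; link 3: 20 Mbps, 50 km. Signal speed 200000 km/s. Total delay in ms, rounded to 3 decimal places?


Packet = 1500 bytes = 12000 bits. Store-and-forward: sum (t_trans + t_prop) per link.
Link 1: t_trans = 12000/(100*10^6) s = 0.1200 ms; t_prop = 200/200000 s = 1.0000 ms; subtotal = 1.1200 ms
Link 2: t_trans = 12000/(20*10^6) s = 0.6000 ms; t_prop = 800/200000 s = 4.0000 ms; subtotal = 4.6000 ms
Link 3: t_trans = 12000/(20*10^6) s = 0.6000 ms; t_prop = 50/200000 s = 0.2500 ms; subtotal = 0.8500 ms
End-to-end = 1.1200 + 4.6000 + 0.8500 = 6.5700 ms -> 6.570 ms (3 dp)

6.570


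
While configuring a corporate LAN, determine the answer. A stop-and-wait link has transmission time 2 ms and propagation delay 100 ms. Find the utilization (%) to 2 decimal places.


Given: Ttrans = 2 ms, Tprop = 100 ms
RTT = 2 * Tprop = 2 * 100 = 200 ms
U = Ttrans / (Ttrans + RTT)
U = 2 / (2 + 200)
U = 2 / 202 = 0.009901
U% = 0.99%

0.99


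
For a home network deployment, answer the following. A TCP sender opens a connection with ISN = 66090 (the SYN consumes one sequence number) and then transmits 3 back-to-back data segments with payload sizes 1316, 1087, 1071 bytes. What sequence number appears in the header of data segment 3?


The SYN occupies sequence number ISN = 66090, so the first data byte is ISN + 1 = 66091.
SEQ of data segment i = (ISN + 1) + sum of payload sizes of segments 1..i-1.
Segment 1: SEQ = 66091, payload = 1316 bytes
Segment 2: SEQ = 67407, payload = 1087 bytes
Segment 3: SEQ = 68494, payload = 1071 bytes
SEQ of segment 3 = 66091 + 1316 + 1087 = 68494

68494


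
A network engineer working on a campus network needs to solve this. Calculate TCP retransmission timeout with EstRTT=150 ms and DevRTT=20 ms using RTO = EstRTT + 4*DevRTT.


Given: EstRTT = 150 ms, DevRTT = 20 ms
Timeout = EstRTT + 4 * DevRTT
4 * DevRTT = 4 * 20 = 80
Timeout = 150 + 80 = 230 ms

230


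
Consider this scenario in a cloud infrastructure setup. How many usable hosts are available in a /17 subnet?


Given: subnet mask /17
Host bits = 32 - 17 = 15
Total addresses = 2^15 = 32768
Usable hosts = 32768 - 2 (network + broadcast) = 32766

32766


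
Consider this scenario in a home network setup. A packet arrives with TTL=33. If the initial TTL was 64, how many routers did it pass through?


Given: initial TTL = 64, received TTL = 33
Hops = initial TTL - received TTL
Hops = 64 - 33 = 31

31


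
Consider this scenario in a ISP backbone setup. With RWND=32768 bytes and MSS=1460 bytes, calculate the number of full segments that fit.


Given: RWND = 32768 bytes, MSS = 1460 bytes
Full segments = floor(RWND / MSS)
Full segments = floor(32768 / 1460)
Full segments = floor(22.4438) = 22

22


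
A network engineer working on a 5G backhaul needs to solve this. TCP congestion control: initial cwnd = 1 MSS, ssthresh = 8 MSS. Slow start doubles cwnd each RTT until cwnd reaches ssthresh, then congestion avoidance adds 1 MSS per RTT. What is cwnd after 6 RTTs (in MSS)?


RTT 0: cwnd = 1 MSS (initial)
RTT 1: cwnd = 2 MSS (slow start, doubled)
RTT 2: cwnd = 4 MSS (slow start, doubled)
RTT 3: cwnd = 8 MSS (slow start, doubled)
RTT 4: cwnd = 9 MSS (congestion avoidance, +1)
RTT 5: cwnd = 10 MSS (congestion avoidance, +1)
RTT 6: cwnd = 11 MSS (congestion avoidance, +1)

11


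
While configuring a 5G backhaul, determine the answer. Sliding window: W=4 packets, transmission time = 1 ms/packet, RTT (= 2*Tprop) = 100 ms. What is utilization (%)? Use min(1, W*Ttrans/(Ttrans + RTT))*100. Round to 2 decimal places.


Given: W = 4, Ttrans = 1 ms, RTT = 100 ms (= 2 * Tprop, Tprop = 50 ms)
Cycle time = Ttrans + RTT = 1 + 100 = 101 ms (first packet sent until its ACK returns)
W * Ttrans = 4 * 1 = 4 ms of sending per cycle
W * Ttrans / (Ttrans + RTT) = 4 / 101 = 0.039604
U = min(1, 0.039604) = 0.039604
U% = 3.96%

3.96


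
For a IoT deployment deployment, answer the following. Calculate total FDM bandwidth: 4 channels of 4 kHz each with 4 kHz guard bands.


Given: 4 channels, 4 kHz each, guard = 4 kHz
Channel bandwidth = 4 * 4 = 16 kHz
Guard bands = 3 gaps * 4 kHz = 12 kHz
Total = 16 + 12 = 28 kHz

28


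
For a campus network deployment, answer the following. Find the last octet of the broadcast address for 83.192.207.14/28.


Given: IP = 83.192.207.14, prefix = /28
Host bits = 32 - 28 = 4
Network last octet = 14 AND mask = 0
Host part size = 2^4 - 1 = 15
Broadcast last octet = 0 OR 15 = 15

15


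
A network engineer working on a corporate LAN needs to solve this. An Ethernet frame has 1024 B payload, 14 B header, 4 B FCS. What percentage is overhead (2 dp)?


Given: payload = 1024 B, header = 14 B, trailer = 4 B
Overhead bytes = header + trailer = 14 + 4 = 18
Total frame = payload + overhead = 1024 + 18 = 1042
Overhead % = 18 / 1042 * 100 = 1.7274% -> 1.73% (2 dp)

1.73


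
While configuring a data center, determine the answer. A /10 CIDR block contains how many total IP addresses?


Given: CIDR prefix /10
Host bits = 32 - 10 = 22
Total addresses = 2^22 = 4194304

4194304


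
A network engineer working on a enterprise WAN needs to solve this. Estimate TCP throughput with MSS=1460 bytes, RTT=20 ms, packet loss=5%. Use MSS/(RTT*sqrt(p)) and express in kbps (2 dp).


Given: MSS = 1460 bytes, RTT = 20 ms, loss = 5%
RTT in seconds = 20 / 1000 = 0.02
Loss rate = 5% = 0.05
sqrt(loss) = sqrt(0.05) = 0.223606797750
Throughput (bytes/s) = 1460 / (0.02 * 0.223606797750) = 326465.9247
Throughput (kbps) = 326465.9247 * 8 / 1000 = 2611.727398 -> 2611.73 kbps (2 dp)

2611.73


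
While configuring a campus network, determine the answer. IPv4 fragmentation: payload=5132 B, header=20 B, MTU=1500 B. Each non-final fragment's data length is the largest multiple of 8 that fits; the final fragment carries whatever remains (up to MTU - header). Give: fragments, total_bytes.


Max data per non-final fragment = floor((MTU - header)/8)*8 = floor((1500 - 20)/8)*8 = floor(1480/8)*8 = 1480 B
Final fragment needs no 8-byte alignment: it can carry up to MTU - header = 1480 B
Non-final fragments needed = ceil((payload - 1480) / 1480) = ceil(3652/1480) = ceil(2.4676) = 3
Number of fragments = 3 + 1 = 4
Fragment sizes (data): 3 * 1480 B + 692 B (last, 692 <= 1480 OK)
Total bytes sent = payload + n_frags * header = 5132 + 4*20 = 5132 + 80 = 5212 B

4, 5212


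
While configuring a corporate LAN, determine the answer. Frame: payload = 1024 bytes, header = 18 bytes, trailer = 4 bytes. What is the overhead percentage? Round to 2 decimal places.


Given: payload = 1024 B, header = 18 B, trailer = 4 B
Overhead bytes = header + trailer = 18 + 4 = 22
Total frame = payload + overhead = 1024 + 22 = 1046
Overhead % = 22 / 1046 * 100 = 2.1033% -> 2.10% (2 dp)

2.10


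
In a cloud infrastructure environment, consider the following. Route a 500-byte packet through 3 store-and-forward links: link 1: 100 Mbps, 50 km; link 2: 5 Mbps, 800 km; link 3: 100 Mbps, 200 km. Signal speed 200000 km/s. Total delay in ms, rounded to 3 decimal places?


Packet = 500 bytes = 4000 bits. Store-and-forward: sum (t_trans + t_prop) per link.
Link 1: t_trans = 4000/(100*10^6) s = 0.0400 ms; t_prop = 50/200000 s = 0.2500 ms; subtotal = 0.2900 ms
Link 2: t_trans = 4000/(5*10^6) s = 0.8000 ms; t_prop = 800/200000 s = 4.0000 ms; subtotal = 4.8000 ms
Link 3: t_trans = 4000/(100*10^6) s = 0.0400 ms; t_prop = 200/200000 s = 1.0000 ms; subtotal = 1.0400 ms
End-to-end = 0.2900 + 4.8000 + 1.0400 = 6.1300 ms -> 6.130 ms (3 dp)

6.130


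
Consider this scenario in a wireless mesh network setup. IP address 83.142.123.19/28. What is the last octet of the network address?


Given: IP = 83.142.123.19, prefix = /28
Subnet mask = 255.255.255.240
Last octet of IP: 19
Last octet of mask: 240
Network last octet = 19 AND 240 = 16

16


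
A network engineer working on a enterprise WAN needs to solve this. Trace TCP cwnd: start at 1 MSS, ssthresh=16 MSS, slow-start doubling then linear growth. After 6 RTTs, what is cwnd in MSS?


RTT 0: cwnd = 1 MSS (initial)
RTT 1: cwnd = 2 MSS (slow start, doubled)
RTT 2: cwnd = 4 MSS (slow start, doubled)
RTT 3: cwnd = 8 MSS (slow start, doubled)
RTT 4: cwnd = 16 MSS (slow start, doubled)
RTT 5: cwnd = 17 MSS (congestion avoidance, +1)
RTT 6: cwnd = 18 MSS (congestion avoidance, +1)

18


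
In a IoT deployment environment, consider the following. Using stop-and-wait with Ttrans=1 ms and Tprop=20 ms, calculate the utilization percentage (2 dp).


Given: Ttrans = 1 ms, Tprop = 20 ms
RTT = 2 * Tprop = 2 * 20 = 40 ms
U = Ttrans / (Ttrans + RTT)
U = 1 / (1 + 40)
U = 1 / 41 = 0.02439
U% = 2.44%

2.44


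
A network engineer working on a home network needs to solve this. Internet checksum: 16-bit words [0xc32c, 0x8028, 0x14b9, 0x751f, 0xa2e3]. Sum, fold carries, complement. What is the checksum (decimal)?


Given words: [0xc32c, 0x8028, 0x14b9, 0x751f, 0xa2e3]
Step 1: Sum all words
Raw sum = 49964 + 32808 + 5305 + 29983 + 41699 = 159759
Step 2: Fold carry: (28687 + 2) = 28689
One's complement = ~28689 & 0xFFFF = 36846

36846


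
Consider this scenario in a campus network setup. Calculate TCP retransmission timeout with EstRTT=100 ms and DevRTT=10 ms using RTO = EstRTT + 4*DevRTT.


Given: EstRTT = 100 ms, DevRTT = 10 ms
Timeout = EstRTT + 4 * DevRTT
4 * DevRTT = 4 * 10 = 40
Timeout = 100 + 40 = 140 ms

140


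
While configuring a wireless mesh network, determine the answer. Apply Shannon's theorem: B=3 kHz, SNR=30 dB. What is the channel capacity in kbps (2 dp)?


Given: B = 3 kHz, SNR = 30 dB
SNR linear = 10^(30/10) = 1000
1 + SNR = 1001
log2(1001) = 9.9672262588
C = 3 * 1000 * 9.9672262588 = 29901.6788 bps
C = 29.901679 kbps -> 29.90 kbps (2 dp)

29.90


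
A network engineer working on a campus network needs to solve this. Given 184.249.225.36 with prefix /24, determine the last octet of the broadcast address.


Given: IP = 184.249.225.36, prefix = /24
Host bits = 32 - 24 = 8
Network last octet = 36 AND mask = 0
Host part size = 2^8 - 1 = 255
Broadcast last octet = 0 OR 255 = 255

255


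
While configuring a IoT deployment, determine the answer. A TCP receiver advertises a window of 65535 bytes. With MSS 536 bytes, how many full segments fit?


Given: RWND = 65535 bytes, MSS = 536 bytes
Full segments = floor(RWND / MSS)
Full segments = floor(65535 / 536)
Full segments = floor(122.2668) = 122

122


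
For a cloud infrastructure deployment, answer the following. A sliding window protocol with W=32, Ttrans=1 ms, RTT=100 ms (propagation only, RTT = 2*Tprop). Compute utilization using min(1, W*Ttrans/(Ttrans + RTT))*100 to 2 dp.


Given: W = 32, Ttrans = 1 ms, RTT = 100 ms (= 2 * Tprop, Tprop = 50 ms)
Cycle time = Ttrans + RTT = 1 + 100 = 101 ms (first packet sent until its ACK returns)
W * Ttrans = 32 * 1 = 32 ms of sending per cycle
W * Ttrans / (Ttrans + RTT) = 32 / 101 = 0.316832
U = min(1, 0.316832) = 0.316832
U% = 31.68%

31.68


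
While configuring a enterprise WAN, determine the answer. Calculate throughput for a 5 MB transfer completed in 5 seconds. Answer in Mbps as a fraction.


Given: file = 5 MB, time = 5 s
File in Mb = 5 * 8 = 40 Mb
Throughput = 40 / 5 Mbps
Throughput = 8 Mbps

8


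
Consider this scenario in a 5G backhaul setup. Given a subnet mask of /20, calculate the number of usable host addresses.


Given: subnet mask /20
Host bits = 32 - 20 = 12
Total addresses = 2^12 = 4096
Usable hosts = 4096 - 2 (network + broadcast) = 4094

4094


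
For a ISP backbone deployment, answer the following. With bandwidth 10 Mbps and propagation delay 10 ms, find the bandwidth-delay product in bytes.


Given: bandwidth = 10 Mbps, delay = 10 ms
BDP in bits = 10 * 10^6 * 10 / 1000
BDP in bits = 100000
BDP in bytes = 100000 / 8 = 12500

12500


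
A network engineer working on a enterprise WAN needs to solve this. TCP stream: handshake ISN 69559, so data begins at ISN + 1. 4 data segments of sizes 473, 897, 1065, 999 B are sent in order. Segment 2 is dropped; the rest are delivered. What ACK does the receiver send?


SYN uses sequence number 69559; first data byte = ISN + 1 = 69560.
Segment 1: SEQ = 69560, len = 473 B, covers [69560, 70032]
Segment 2: SEQ = 70033, len = 897 B, covers [70033, 70929] [LOST]
Segment 3: SEQ = 70930, len = 1065 B, covers [70930, 71994]
Segment 4: SEQ = 71995, len = 999 B, covers [71995, 72993]
In-order data received: bytes [69560, 70032] (segments 1..1).
Segment 2 missing -> gap begins at byte 70033; later segments buffered out of order.
Cumulative ACK = next expected in-order byte = 69560 + 473 = 70033

70033


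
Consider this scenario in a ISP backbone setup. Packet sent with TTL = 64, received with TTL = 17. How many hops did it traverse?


Given: initial TTL = 64, received TTL = 17
Hops = initial TTL - received TTL
Hops = 64 - 17 = 47

47


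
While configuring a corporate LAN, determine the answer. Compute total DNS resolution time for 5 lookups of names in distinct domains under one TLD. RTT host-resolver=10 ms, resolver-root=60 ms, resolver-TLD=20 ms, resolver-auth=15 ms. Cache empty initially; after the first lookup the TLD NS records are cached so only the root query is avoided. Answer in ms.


Lookup 1 (cold cache): local + root + TLD + auth = 10 + 60 + 20 + 15 = 105 ms
Lookups 2..5 (TLD NS cached -> skip root; new domain -> still ask TLD and auth): local + TLD + auth = 10 + 20 + 15 = 45 ms each
Remaining 4 lookups: 4 * 45 = 180 ms
Total = 105 + 180 = 285 ms

285


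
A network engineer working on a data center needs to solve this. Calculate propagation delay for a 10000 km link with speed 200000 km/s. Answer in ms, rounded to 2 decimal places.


Given: distance = 10000 km, speed = 200000 km/s
Delay = distance / speed = 10000 / 200000 seconds
Delay in ms = 10000 * 1000 / 200000
Delay = 50.0000 ms
Rounded to 2 dp = 50.00 ms

50.00


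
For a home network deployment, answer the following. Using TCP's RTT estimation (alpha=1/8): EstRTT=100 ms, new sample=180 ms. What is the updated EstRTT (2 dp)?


Given: EstRTT = 100 ms, SampleRTT = 180 ms, alpha = 1/8
New EstRTT = (1 - alpha) * EstRTT + alpha * SampleRTT
(7/8) * 100 = 87.5
(1/8) * 180 = 22.5
New EstRTT = 87.5 + 22.5 = 110 ms -> 110.00 ms (2 dp)

110.00


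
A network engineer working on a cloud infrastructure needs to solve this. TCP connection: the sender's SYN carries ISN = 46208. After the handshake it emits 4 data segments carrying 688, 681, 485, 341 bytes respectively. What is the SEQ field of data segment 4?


The SYN occupies sequence number ISN = 46208, so the first data byte is ISN + 1 = 46209.
SEQ of data segment i = (ISN + 1) + sum of payload sizes of segments 1..i-1.
Segment 1: SEQ = 46209, payload = 688 bytes
Segment 2: SEQ = 46897, payload = 681 bytes
Segment 3: SEQ = 47578, payload = 485 bytes
Segment 4: SEQ = 48063, payload = 341 bytes
SEQ of segment 4 = 46209 + 688 + 681 + 485 = 48063

48063


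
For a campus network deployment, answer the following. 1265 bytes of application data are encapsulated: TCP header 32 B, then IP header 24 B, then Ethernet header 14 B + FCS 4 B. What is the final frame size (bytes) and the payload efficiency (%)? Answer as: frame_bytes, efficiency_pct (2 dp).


TCP segment = 1265 + 32 = 1297 B
IP packet = 1297 + 24 = 1321 B
Ethernet frame = 1321 + 14 + 4 = 1339 B
Efficiency = app / frame = 1265 / 1339 = 0.944735 = 94.4735% -> 94.47% (2 dp)

1339, 94.47


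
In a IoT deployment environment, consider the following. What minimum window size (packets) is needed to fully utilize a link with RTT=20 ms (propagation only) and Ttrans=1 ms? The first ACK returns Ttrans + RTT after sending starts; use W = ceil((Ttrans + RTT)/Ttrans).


Given: Ttrans = 1 ms, RTT = 20 ms (= 2 * Tprop, Tprop = 10 ms)
Time until first ACK returns = Ttrans + RTT = 1 + 20 = 21 ms
Need W * Ttrans >= Ttrans + RTT  ->  W >= (Ttrans + RTT) / Ttrans
(Ttrans + RTT) / Ttrans = 21 / 1 = 21
W_min = ceil(21) = 21

21


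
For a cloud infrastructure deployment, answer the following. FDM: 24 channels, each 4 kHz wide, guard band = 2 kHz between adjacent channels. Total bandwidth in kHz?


Given: 24 channels, 4 kHz each, guard = 2 kHz
Channel bandwidth = 24 * 4 = 96 kHz
Guard bands = 23 gaps * 2 kHz = 46 kHz
Total = 96 + 46 = 142 kHz

142


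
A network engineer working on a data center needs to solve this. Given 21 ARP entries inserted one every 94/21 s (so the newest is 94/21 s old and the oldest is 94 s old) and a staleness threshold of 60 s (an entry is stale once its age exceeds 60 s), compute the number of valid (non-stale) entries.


Ages are k * 94/21 s for k = 1..21 (spacing = 4.4762 s).
Entry k is valid iff k * 94/21 <= 60 iff k <= 21 * 60 / 94 = 13.4043
n_valid = floor(13.4043) = 13
(n_stale = 21 - 13 = 8)

13


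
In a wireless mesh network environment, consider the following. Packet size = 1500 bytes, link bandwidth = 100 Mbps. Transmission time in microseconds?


Given: packet = 1500 bytes, bandwidth = 100 Mbps
Packet in bits = 1500 * 8 = 12000 bits
Bandwidth = 100 * 10^6 = 100000000 bps
Time = 12000 / 100000000 seconds
Time in us = 12000 * 10^6 / 100000000 = 120

120


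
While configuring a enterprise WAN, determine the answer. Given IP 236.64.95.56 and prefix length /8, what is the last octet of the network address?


Given: IP = 236.64.95.56, prefix = /8
Subnet mask = 255.0.0.0
Last octet of IP: 56
Last octet of mask: 0
Network last octet = 56 AND 0 = 0

0


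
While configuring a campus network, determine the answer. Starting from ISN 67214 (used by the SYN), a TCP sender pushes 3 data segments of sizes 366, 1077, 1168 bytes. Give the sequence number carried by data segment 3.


The SYN occupies sequence number ISN = 67214, so the first data byte is ISN + 1 = 67215.
SEQ of data segment i = (ISN + 1) + sum of payload sizes of segments 1..i-1.
Segment 1: SEQ = 67215, payload = 366 bytes
Segment 2: SEQ = 67581, payload = 1077 bytes
Segment 3: SEQ = 68658, payload = 1168 bytes
SEQ of segment 3 = 67215 + 366 + 1077 = 68658

68658
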